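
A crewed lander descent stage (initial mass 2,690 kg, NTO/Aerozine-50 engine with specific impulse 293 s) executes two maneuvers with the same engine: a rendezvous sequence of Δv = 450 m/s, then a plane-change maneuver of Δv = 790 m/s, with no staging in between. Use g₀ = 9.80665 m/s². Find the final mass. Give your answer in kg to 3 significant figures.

final mass ≈ 1750 kg

v_e = Isp · g₀ = 293 × 9.80665 = 2873.3 m/s.
After the first burn: m = 2690 × exp(−450/2873.3) = 2690 × 0.85504 = 2,300.06 kg.
After the second burn: m = 2,300.06 × exp(−790/2873.3) = 2,300.06 × 0.75962 = 1,747.17 kg.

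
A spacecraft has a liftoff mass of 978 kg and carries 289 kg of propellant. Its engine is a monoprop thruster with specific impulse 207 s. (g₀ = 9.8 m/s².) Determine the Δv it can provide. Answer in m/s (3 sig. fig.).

Δv ≈ 711 m/s

v_e = Isp · g₀ = 207 × 9.8 = 2028.6 m/s.
m_f = m₀ − m_prop = 978 − 289 = 689 kg.
Rocket equation: Δv = v_e · ln(m₀/m_f) = 2028.6 × ln(1.419) = 2028.6 × 0.3503 ≈ 710.6 m/s.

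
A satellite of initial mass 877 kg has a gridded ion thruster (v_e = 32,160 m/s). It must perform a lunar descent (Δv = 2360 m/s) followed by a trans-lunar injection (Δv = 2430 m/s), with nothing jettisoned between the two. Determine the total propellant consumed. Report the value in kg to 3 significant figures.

After the first burn: m = 877 × exp(−2360/32160.0) = 877 × 0.92924 = 814.943 kg.
After the second burn: m = 814.943 × exp(−2430/32160.0) = 814.943 × 0.92722 = 755.631 kg.
Total propellant = m₀ − m_final = 877 − 755.631 = 121.369 kg.

total propellant consumed ≈ 121 kg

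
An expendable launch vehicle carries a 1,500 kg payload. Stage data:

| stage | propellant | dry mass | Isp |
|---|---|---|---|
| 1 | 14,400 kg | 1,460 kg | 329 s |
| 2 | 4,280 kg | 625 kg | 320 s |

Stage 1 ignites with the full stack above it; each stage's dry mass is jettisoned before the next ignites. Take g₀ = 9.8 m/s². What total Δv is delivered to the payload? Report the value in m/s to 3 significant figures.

Ignition mass of stage 1 = 14,400+1,460 + 4,280+625 + 1,500 = 22,265 kg.
Stage 1: m₀ = 22,265 kg, m_f = 22,265 − 14,400 = 7,865 kg; Δv = 329×9.8×ln(2.831) = 3224.2×1.0406 ≈ 3355 m/s.
Stage 2: m₀ = 6,405 kg, m_f = 6,405 − 4,280 = 2,125 kg; Δv = 320×9.8×ln(3.014) = 3136.0×1.1033 ≈ 3460 m/s.
Total Δv = 3355 + 3460 = 6815 m/s.

Δv ≈ 6820 m/s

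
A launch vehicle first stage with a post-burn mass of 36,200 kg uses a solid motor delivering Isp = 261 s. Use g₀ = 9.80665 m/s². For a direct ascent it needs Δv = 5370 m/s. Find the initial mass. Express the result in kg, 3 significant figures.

v_e = Isp · g₀ = 261 × 9.80665 = 2559.5 m/s.
m₀/m_f = exp(Δv / v_e) = exp(5370 / 2559.5) = exp(2.0980) = 8.1502.
m₀ = m_f × 8.1502 = 36,200 × 8.1502 = 295,037 kg.

initial mass ≈ 295000 kg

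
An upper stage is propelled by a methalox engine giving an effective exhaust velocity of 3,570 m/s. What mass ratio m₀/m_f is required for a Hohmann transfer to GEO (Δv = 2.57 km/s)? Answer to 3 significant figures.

m₀/m_f = exp(Δv / v_e) = exp(2570 / 3570.0) = exp(0.7199) = 2.0542.

mass ratio ≈ 2.05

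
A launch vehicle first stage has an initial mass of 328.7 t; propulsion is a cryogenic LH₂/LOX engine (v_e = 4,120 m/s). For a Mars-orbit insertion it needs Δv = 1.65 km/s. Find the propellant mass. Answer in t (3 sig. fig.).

propellant mass ≈ 108 t

Using Δv = v_e ln(m₀/m_f): m₀/m_f = exp(Δv / v_e) = exp(1650 / 4120.0) = exp(0.4005) = 1.4925.
m_f = 328.7 / 1.4925 = 220.235 t, so propellant = m₀ − m_f = 328.7 − 220.235 = 108.465 t.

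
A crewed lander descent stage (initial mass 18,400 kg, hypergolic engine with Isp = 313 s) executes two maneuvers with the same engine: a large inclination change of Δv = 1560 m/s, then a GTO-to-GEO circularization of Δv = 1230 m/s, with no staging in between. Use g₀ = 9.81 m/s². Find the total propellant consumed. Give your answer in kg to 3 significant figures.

v_e = Isp · g₀ = 313 × 9.81 = 3070.5 m/s.
After the first burn: m = 18400 × exp(−1560/3070.5) = 18400 × 0.60166 = 11,070.5 kg.
After the second burn: m = 11,070.5 × exp(−1230/3070.5) = 11,070.5 × 0.66993 = 7,416.46 kg.
Total propellant = m₀ − m_final = 18400 − 7,416.46 = 10,983.54 kg.

total propellant consumed ≈ 11000 kg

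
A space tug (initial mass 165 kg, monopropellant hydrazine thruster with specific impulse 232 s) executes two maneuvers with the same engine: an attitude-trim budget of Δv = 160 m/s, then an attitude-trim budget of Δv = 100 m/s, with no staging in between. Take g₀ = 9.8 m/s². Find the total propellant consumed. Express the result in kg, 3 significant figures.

v_e = Isp · g₀ = 232 × 9.8 = 2273.6 m/s.
After the first burn: m = 165 × exp(−160/2273.6) = 165 × 0.93205 = 153.788 kg.
After the second burn: m = 153.788 × exp(−100/2273.6) = 153.788 × 0.95697 = 147.171 kg.
Total propellant = m₀ − m_final = 165 − 147.171 = 17.829 kg.

total propellant consumed ≈ 17.8 kg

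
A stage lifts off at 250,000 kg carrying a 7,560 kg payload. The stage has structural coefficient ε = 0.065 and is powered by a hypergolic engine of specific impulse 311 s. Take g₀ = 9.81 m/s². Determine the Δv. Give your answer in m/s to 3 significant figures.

Δv ≈ 7240 m/s

Stage wet mass = m₀ − payload = 250,000 − 7,560 = 242,440 kg.
Stage dry mass = ε × stage wet mass = 0.065 × 242,440 = 15,758.6 kg.
Burnout mass m_f = stage dry + payload = 15,758.6 + 7,560 = 23,318.6 kg.
v_e = Isp · g₀ = 311 × 9.81 = 3050.9 m/s.
Using Δv = v_e ln(m₀/m_f): Δv = v_e · ln(250,000/23,318.6) = 3050.9 × ln(10.72) = 3050.9 × 2.3722 ≈ 7237 m/s.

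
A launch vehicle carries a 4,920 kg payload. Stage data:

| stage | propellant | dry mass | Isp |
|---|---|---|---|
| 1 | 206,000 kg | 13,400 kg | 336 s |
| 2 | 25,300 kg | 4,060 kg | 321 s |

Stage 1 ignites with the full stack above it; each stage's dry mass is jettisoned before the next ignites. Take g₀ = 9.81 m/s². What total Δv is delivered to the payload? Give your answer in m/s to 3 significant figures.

Δv ≈ 9730 m/s

Ignition mass of stage 1 = 206,000+13,400 + 25,300+4,060 + 4,920 = 253,680 kg.
Stage 1: m₀ = 253,680 kg, m_f = 253,680 − 206,000 = 47,680 kg; Δv = 336×9.81×ln(5.32) = 3296.2×1.6716 ≈ 5510 m/s.
Stage 2: m₀ = 34,280 kg, m_f = 34,280 − 25,300 = 8,980 kg; Δv = 321×9.81×ln(3.817) = 3149.0×1.3396 ≈ 4218 m/s.
Total Δv = 5510 + 4218 = 9728 m/s.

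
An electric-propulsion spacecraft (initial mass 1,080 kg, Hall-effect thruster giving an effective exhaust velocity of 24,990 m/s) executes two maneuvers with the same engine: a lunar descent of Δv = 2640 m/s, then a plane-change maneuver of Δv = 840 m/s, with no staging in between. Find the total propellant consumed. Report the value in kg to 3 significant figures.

total propellant consumed ≈ 140 kg

After the first burn: m = 1080 × exp(−2640/24990.0) = 1080 × 0.89975 = 971.73 kg.
After the second burn: m = 971.73 × exp(−840/24990.0) = 971.73 × 0.96695 = 939.614 kg.
Total propellant = m₀ − m_final = 1080 − 939.614 = 140.386 kg.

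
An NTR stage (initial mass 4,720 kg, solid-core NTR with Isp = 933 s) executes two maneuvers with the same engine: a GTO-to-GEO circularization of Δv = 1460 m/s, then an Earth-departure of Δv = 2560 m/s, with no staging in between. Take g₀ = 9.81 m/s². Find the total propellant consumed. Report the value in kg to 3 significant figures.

v_e = Isp · g₀ = 933 × 9.81 = 9152.7 m/s.
After the first burn: m = 4720 × exp(−1460/9152.7) = 4720 × 0.85256 = 4,024.08 kg.
After the second burn: m = 4,024.08 × exp(−2560/9152.7) = 4,024.08 × 0.75601 = 3,042.24 kg.
Total propellant = m₀ − m_final = 4720 − 3,042.24 = 1,677.76 kg.

total propellant consumed ≈ 1680 kg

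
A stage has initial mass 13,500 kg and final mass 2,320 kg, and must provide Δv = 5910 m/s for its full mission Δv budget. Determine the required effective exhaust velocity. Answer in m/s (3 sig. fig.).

v_e ≈ 3360 m/s

ln(m₀/m_f) = ln(13500/2320) = ln(5.819) = 1.7611.
Using Δv = v_e ln(m₀/m_f): v_e = Δv / ln(m₀/m_f) = 5910 / 1.7611 = 3355.8 m/s.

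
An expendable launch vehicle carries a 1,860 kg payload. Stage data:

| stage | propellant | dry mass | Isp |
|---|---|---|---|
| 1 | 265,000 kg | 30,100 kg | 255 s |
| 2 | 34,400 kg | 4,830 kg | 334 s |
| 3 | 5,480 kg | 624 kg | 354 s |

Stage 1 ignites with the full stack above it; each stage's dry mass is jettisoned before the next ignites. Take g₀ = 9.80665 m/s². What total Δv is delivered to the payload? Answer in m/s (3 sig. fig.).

Δv ≈ 12000 m/s

Ignition mass of stage 1 = 265,000+30,100 + 34,400+4,830 + 5,480+624 + 1,860 = 342,294 kg.
Stage 1: m₀ = 342,294 kg, m_f = 342,294 − 265,000 = 77,294 kg; Δv = 255×9.80665×ln(4.428) = 2500.7×1.4881 ≈ 3721 m/s.
Stage 2: m₀ = 47,194 kg, m_f = 47,194 − 34,400 = 12,794 kg; Δv = 334×9.80665×ln(3.689) = 3275.4×1.3053 ≈ 4275 m/s.
Stage 3: m₀ = 7,964 kg, m_f = 7,964 − 5,480 = 2,484 kg; Δv = 354×9.80665×ln(3.206) = 3471.6×1.1651 ≈ 4045 m/s.
Total Δv = 3721 + 4275 + 4045 = 12041 m/s.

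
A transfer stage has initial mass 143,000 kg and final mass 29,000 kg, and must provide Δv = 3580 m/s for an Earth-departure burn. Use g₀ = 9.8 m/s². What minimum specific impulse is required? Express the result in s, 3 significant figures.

Isp ≈ 229 s

ln(m₀/m_f) = ln(143000/29000) = ln(4.931) = 1.5955.
Using Δv = v_e ln(m₀/m_f): v_e = Δv / ln(m₀/m_f) = 3580 / 1.5955 = 2243.7 m/s.
Isp = v_e / g₀ = 2243.7 / 9.8 = 229.0 s.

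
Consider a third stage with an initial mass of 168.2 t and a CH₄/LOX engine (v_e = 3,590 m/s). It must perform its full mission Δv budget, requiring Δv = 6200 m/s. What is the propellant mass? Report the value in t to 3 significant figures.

From the ideal rocket equation, m₀/m_f = exp(Δv / v_e) = exp(6200 / 3590.0) = exp(1.7270) = 5.6239.
m_f = 168.2 / 5.6239 = 29.9081 t, so propellant = m₀ − m_f = 168.2 − 29.9081 = 138.2919 t.

propellant mass ≈ 138 t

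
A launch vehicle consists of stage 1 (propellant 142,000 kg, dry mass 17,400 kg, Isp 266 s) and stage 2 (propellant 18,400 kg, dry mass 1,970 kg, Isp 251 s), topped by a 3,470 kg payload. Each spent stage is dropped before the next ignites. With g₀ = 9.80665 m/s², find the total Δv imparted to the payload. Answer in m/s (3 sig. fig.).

Δv ≈ 7530 m/s

Ignition mass of stage 1 = 142,000+17,400 + 18,400+1,970 + 3,470 = 183,240 kg.
Stage 1: m₀ = 183,240 kg, m_f = 183,240 − 142,000 = 41,240 kg; Δv = 266×9.80665×ln(4.443) = 2608.6×1.4914 ≈ 3890 m/s.
Stage 2: m₀ = 23,840 kg, m_f = 23,840 − 18,400 = 5,440 kg; Δv = 251×9.80665×ln(4.382) = 2461.5×1.4776 ≈ 3637 m/s.
Total Δv = 3890 + 3637 = 7527 m/s.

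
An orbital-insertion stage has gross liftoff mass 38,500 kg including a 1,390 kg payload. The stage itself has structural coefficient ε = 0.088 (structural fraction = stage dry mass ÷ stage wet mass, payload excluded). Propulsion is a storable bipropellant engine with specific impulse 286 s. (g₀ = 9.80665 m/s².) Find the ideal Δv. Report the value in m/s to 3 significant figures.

Stage wet mass = m₀ − payload = 38,500 − 1,390 = 37,110 kg.
Stage dry mass = ε × stage wet mass = 0.088 × 37,110 = 3,265.68 kg.
Burnout mass m_f = stage dry + payload = 3,265.68 + 1,390 = 4,655.68 kg.
v_e = Isp · g₀ = 286 × 9.80665 = 2804.7 m/s.
Rocket equation: Δv = v_e · ln(38,500/4,655.68) = 2804.7 × ln(8.269) = 2804.7 × 2.1126 ≈ 5925 m/s.

Δv ≈ 5930 m/s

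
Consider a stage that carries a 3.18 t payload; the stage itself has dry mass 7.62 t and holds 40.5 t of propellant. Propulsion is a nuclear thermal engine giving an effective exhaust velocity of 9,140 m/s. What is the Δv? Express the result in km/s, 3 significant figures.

m₀ = payload + dry + propellant = 3.18 + 7.62 + 40.5 = 51.3 t.
m_f = payload + dry = 3.18 + 7.62 = 10.8 t.
Using Δv = v_e ln(m₀/m_f): Δv = v_e · ln(m₀/m_f) = 9140.0 × ln(4.75) = 9140.0 × 1.5581 ≈ 14241.4 m/s.

Δv ≈ 14.2 km/s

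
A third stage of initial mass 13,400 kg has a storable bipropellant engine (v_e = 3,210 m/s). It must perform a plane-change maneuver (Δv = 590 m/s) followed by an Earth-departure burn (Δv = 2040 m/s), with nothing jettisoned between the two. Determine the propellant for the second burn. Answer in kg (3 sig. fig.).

propellant for the second burn ≈ 5240 kg

After the first burn: m = 13400 × exp(−590/3210.0) = 13400 × 0.83210 = 11,150.1 kg.
After the second burn: m = 11,150.1 × exp(−2040/3210.0) = 11,150.1 × 0.52966 = 5,905.76 kg.
Second-burn propellant = 11,150.1 − 5,905.76 = 5,244.34 kg.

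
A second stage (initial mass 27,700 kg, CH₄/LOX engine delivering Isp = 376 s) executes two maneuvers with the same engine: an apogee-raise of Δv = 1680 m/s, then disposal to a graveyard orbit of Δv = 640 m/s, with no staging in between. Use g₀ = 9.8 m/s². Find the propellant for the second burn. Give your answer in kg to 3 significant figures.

v_e = Isp · g₀ = 376 × 9.8 = 3684.8 m/s.
After the first burn: m = 27700 × exp(−1680/3684.8) = 27700 × 0.63386 = 17,557.9 kg.
After the second burn: m = 17,557.9 × exp(−640/3684.8) = 17,557.9 × 0.84056 = 14,758.5 kg.
Second-burn propellant = 17,557.9 − 14,758.5 = 2,799.4 kg.

propellant for the second burn ≈ 2800 kg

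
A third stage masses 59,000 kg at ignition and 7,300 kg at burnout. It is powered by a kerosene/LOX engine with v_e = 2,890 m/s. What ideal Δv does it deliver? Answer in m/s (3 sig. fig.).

Δv ≈ 6040 m/s

Rocket equation: Δv = v_e · ln(m₀/m_f) = 2890.0 × ln(8.082) = 2890.0 × 2.0897 ≈ 6039.1 m/s.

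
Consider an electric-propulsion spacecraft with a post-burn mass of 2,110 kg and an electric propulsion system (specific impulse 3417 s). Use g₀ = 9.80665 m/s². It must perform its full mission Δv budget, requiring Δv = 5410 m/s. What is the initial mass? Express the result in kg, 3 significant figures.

initial mass ≈ 2480 kg

v_e = Isp · g₀ = 3417 × 9.80665 = 33509.3 m/s.
Rocket equation: m₀/m_f = exp(Δv / v_e) = exp(5410 / 33509.3) = exp(0.1614) = 1.1752.
m₀ = m_f × 1.1752 = 2,110 × 1.1752 = 2,479.67 kg.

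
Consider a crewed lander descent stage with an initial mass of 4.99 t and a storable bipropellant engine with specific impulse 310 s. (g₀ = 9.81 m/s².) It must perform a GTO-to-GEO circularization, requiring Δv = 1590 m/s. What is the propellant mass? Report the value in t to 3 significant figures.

propellant mass ≈ 2.03 t

v_e = Isp · g₀ = 310 × 9.81 = 3041.1 m/s.
Using Δv = v_e ln(m₀/m_f): m₀/m_f = exp(Δv / v_e) = exp(1590 / 3041.1) = exp(0.5228) = 1.6868.
m_f = 4.99 / 1.6868 = 2.95826 t, so propellant = m₀ − m_f = 4.99 − 2.95826 = 2.03174 t.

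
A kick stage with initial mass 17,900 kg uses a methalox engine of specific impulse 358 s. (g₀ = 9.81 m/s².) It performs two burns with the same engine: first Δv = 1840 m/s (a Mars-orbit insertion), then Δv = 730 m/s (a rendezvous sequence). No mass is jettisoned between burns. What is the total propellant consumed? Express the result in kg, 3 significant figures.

total propellant consumed ≈ 9290 kg

v_e = Isp · g₀ = 358 × 9.81 = 3512.0 m/s.
After the first burn: m = 17900 × exp(−1840/3512.0) = 17900 × 0.59219 = 10,600.2 kg.
After the second burn: m = 10,600.2 × exp(−730/3512.0) = 10,600.2 × 0.81232 = 8,610.75 kg.
Total propellant = m₀ − m_final = 17900 − 8,610.75 = 9,289.25 kg.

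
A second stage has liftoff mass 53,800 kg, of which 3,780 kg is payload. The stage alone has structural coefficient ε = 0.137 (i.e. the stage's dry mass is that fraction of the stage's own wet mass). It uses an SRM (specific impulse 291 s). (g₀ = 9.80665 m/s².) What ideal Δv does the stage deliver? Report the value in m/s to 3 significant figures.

Stage wet mass = m₀ − payload = 53,800 − 3,780 = 50,020 kg.
Stage dry mass = ε × stage wet mass = 0.137 × 50,020 = 6,852.74 kg.
Burnout mass m_f = stage dry + payload = 6,852.74 + 3,780 = 10,632.74 kg.
v_e = Isp · g₀ = 291 × 9.80665 = 2853.7 m/s.
By the Tsiolkovsky rocket equation, Δv = v_e · ln(53,800/10,632.74) = 2853.7 × ln(5.06) = 2853.7 × 1.6213 ≈ 4627 m/s.

Δv ≈ 4630 m/s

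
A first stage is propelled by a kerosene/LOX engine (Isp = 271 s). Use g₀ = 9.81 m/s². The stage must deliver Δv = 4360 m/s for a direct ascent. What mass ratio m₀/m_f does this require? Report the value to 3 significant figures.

mass ratio ≈ 5.16

v_e = Isp · g₀ = 271 × 9.81 = 2658.5 m/s.
By the Tsiolkovsky rocket equation, m₀/m_f = exp(Δv / v_e) = exp(4360 / 2658.5) = exp(1.6400) = 5.1553.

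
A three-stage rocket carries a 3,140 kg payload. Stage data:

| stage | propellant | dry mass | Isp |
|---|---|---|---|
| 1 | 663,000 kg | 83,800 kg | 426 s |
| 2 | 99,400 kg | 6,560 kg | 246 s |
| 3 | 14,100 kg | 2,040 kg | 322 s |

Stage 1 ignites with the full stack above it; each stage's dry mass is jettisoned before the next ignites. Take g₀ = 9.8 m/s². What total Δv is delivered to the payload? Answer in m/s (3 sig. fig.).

Δv ≈ 13900 m/s

Ignition mass of stage 1 = 663,000+83,800 + 99,400+6,560 + 14,100+2,040 + 3,140 = 872,040 kg.
Stage 1: m₀ = 872,040 kg, m_f = 872,040 − 663,000 = 209,040 kg; Δv = 426×9.8×ln(4.172) = 4174.8×1.4283 ≈ 5963 m/s.
Stage 2: m₀ = 125,240 kg, m_f = 125,240 − 99,400 = 25,840 kg; Δv = 246×9.8×ln(4.847) = 2410.8×1.5783 ≈ 3805 m/s.
Stage 3: m₀ = 19,280 kg, m_f = 19,280 − 14,100 = 5,180 kg; Δv = 322×9.8×ln(3.722) = 3155.6×1.3143 ≈ 4147 m/s.
Total Δv = 5963 + 3805 + 4147 = 13915 m/s.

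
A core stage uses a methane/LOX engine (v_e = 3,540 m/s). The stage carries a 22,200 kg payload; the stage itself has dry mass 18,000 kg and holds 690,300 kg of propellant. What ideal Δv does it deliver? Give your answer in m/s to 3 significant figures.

Δv ≈ 10300 m/s

m₀ = payload + dry + propellant = 22,200 + 18,000 + 690,300 = 730,500 kg.
m_f = payload + dry = 22,200 + 18,000 = 40,200 kg.
From the ideal rocket equation, Δv = v_e · ln(m₀/m_f) = 3540.0 × ln(18.17) = 3540.0 × 2.8999 ≈ 10265.5 m/s.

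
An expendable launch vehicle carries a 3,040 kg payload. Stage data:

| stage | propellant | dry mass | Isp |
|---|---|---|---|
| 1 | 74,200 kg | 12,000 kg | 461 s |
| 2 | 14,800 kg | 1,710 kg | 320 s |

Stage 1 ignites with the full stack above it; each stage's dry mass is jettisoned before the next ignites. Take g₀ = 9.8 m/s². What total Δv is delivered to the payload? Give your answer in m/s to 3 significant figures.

Ignition mass of stage 1 = 74,200+12,000 + 14,800+1,710 + 3,040 = 105,750 kg.
Stage 1: m₀ = 105,750 kg, m_f = 105,750 − 74,200 = 31,550 kg; Δv = 461×9.8×ln(3.352) = 4517.8×1.2095 ≈ 5464 m/s.
Stage 2: m₀ = 19,550 kg, m_f = 19,550 − 14,800 = 4,750 kg; Δv = 320×9.8×ln(4.116) = 3136.0×1.4148 ≈ 4437 m/s.
Total Δv = 5464 + 4437 = 9901 m/s.

Δv ≈ 9900 m/s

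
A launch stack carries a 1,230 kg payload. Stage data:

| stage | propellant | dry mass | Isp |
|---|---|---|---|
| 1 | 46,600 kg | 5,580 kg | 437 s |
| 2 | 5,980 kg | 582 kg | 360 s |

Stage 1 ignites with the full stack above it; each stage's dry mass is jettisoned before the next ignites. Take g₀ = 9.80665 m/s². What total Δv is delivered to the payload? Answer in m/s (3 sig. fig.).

Ignition mass of stage 1 = 46,600+5,580 + 5,980+582 + 1,230 = 59,972 kg.
Stage 1: m₀ = 59,972 kg, m_f = 59,972 − 46,600 = 13,372 kg; Δv = 437×9.80665×ln(4.485) = 4285.5×1.5007 ≈ 6431 m/s.
Stage 2: m₀ = 7,792 kg, m_f = 7,792 − 5,980 = 1,812 kg; Δv = 360×9.80665×ln(4.3) = 3530.4×1.4587 ≈ 5150 m/s.
Total Δv = 6431 + 5150 = 11581 m/s.

Δv ≈ 11600 m/s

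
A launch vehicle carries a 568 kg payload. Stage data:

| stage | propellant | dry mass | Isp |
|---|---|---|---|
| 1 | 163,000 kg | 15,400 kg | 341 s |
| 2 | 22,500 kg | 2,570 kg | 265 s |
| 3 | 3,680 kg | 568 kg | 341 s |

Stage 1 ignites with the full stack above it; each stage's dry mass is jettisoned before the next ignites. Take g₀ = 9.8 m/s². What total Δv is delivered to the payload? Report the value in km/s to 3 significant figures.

Δv ≈ 13.6 km/s

Ignition mass of stage 1 = 163,000+15,400 + 22,500+2,570 + 3,680+568 + 568 = 208,286 kg.
Stage 1: m₀ = 208,286 kg, m_f = 208,286 − 163,000 = 45,286 kg; Δv = 341×9.8×ln(4.599) = 3341.8×1.5259 ≈ 5099 m/s.
Stage 2: m₀ = 29,886 kg, m_f = 29,886 − 22,500 = 7,386 kg; Δv = 265×9.8×ln(4.046) = 2597.0×1.3978 ≈ 3630 m/s.
Stage 3: m₀ = 4,816 kg, m_f = 4,816 − 3,680 = 1,136 kg; Δv = 341×9.8×ln(4.239) = 3341.8×1.4444 ≈ 4827 m/s.
Total Δv = 5099 + 3630 + 4827 = 13556 m/s.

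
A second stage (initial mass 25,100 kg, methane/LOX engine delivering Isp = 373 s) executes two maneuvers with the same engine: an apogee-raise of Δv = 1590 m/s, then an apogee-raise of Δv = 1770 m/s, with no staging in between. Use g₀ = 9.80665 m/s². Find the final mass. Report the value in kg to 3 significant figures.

v_e = Isp · g₀ = 373 × 9.80665 = 3657.9 m/s.
After the first burn: m = 25100 × exp(−1590/3657.9) = 25100 × 0.64747 = 16,251.5 kg.
After the second burn: m = 16,251.5 × exp(−1770/3657.9) = 16,251.5 × 0.61638 = 10,017.1 kg.

final mass ≈ 10000 kg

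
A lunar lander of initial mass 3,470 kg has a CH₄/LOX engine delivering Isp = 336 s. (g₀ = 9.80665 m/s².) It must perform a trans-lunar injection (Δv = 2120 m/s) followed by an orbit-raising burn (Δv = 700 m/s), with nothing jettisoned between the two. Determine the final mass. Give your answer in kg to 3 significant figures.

final mass ≈ 1470 kg

v_e = Isp · g₀ = 336 × 9.80665 = 3295.0 m/s.
After the first burn: m = 3470 × exp(−2120/3295.0) = 3470 × 0.52551 = 1,823.52 kg.
After the second burn: m = 1,823.52 × exp(−700/3295.0) = 1,823.52 × 0.80861 = 1,474.52 kg.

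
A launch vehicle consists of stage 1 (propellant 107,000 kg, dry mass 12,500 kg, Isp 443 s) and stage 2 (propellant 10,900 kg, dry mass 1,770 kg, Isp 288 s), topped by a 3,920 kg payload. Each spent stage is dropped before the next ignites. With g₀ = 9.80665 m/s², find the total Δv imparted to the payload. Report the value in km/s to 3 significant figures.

Ignition mass of stage 1 = 107,000+12,500 + 10,900+1,770 + 3,920 = 136,090 kg.
Stage 1: m₀ = 136,090 kg, m_f = 136,090 − 107,000 = 29,090 kg; Δv = 443×9.80665×ln(4.678) = 4344.3×1.5429 ≈ 6703 m/s.
Stage 2: m₀ = 16,590 kg, m_f = 16,590 − 10,900 = 5,690 kg; Δv = 288×9.80665×ln(2.916) = 2824.3×1.0701 ≈ 3022 m/s.
Total Δv = 6703 + 3022 = 9725 m/s.

Δv ≈ 9.73 km/s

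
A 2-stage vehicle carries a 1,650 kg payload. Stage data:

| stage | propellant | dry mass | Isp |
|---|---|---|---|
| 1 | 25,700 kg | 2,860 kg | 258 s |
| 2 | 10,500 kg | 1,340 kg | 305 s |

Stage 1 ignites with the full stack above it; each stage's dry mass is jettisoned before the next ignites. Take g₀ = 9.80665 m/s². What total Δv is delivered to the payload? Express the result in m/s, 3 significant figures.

Ignition mass of stage 1 = 25,700+2,860 + 10,500+1,340 + 1,650 = 42,050 kg.
Stage 1: m₀ = 42,050 kg, m_f = 42,050 − 25,700 = 16,350 kg; Δv = 258×9.80665×ln(2.572) = 2530.1×0.9446 ≈ 2390 m/s.
Stage 2: m₀ = 13,490 kg, m_f = 13,490 − 10,500 = 2,990 kg; Δv = 305×9.80665×ln(4.512) = 2991.0×1.5067 ≈ 4507 m/s.
Total Δv = 2390 + 4507 = 6897 m/s.

Δv ≈ 6900 m/s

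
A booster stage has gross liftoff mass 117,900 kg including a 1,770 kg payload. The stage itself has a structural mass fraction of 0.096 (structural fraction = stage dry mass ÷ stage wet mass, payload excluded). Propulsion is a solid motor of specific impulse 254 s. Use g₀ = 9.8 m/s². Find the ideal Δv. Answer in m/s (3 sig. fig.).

Δv ≈ 5500 m/s

Stage wet mass = m₀ − payload = 117,900 − 1,770 = 116,130 kg.
Stage dry mass = ε × stage wet mass = 0.096 × 116,130 = 11,148.5 kg.
Burnout mass m_f = stage dry + payload = 11,148.5 + 1,770 = 12,918.5 kg.
v_e = Isp · g₀ = 254 × 9.8 = 2489.2 m/s.
Using Δv = v_e ln(m₀/m_f): Δv = v_e · ln(117,900/12,918.5) = 2489.2 × ln(9.126) = 2489.2 × 2.2112 ≈ 5504 m/s.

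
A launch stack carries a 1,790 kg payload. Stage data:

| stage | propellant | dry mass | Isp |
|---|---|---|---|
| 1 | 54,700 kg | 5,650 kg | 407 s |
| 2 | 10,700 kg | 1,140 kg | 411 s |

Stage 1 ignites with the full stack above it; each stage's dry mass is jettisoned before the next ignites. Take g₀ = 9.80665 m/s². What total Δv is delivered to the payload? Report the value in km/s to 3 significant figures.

Ignition mass of stage 1 = 54,700+5,650 + 10,700+1,140 + 1,790 = 73,980 kg.
Stage 1: m₀ = 73,980 kg, m_f = 73,980 − 54,700 = 19,280 kg; Δv = 407×9.80665×ln(3.837) = 3991.3×1.3447 ≈ 5367 m/s.
Stage 2: m₀ = 13,630 kg, m_f = 13,630 − 10,700 = 2,930 kg; Δv = 411×9.80665×ln(4.652) = 4030.5×1.5373 ≈ 6196 m/s.
Total Δv = 5367 + 6196 = 11563 m/s.

Δv ≈ 11.6 km/s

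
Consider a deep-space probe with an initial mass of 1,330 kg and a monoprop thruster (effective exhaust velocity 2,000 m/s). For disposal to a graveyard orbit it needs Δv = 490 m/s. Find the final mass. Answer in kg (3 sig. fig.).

final mass ≈ 1040 kg

Using Δv = v_e ln(m₀/m_f): m₀/m_f = exp(Δv / v_e) = exp(490 / 2000.0) = exp(0.2450) = 1.2776.
m_f = m₀ / 1.2776 = 1,330 / 1.2776 = 1,041.01 kg.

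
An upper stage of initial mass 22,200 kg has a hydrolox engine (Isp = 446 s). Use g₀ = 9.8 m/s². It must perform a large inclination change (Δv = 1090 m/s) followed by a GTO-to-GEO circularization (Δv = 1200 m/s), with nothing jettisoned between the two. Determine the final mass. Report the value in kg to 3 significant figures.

final mass ≈ 13100 kg

v_e = Isp · g₀ = 446 × 9.8 = 4370.8 m/s.
After the first burn: m = 22200 × exp(−1090/4370.8) = 22200 × 0.77928 = 17,300 kg.
After the second burn: m = 17,300 × exp(−1200/4370.8) = 17,300 × 0.75991 = 13,146.4 kg.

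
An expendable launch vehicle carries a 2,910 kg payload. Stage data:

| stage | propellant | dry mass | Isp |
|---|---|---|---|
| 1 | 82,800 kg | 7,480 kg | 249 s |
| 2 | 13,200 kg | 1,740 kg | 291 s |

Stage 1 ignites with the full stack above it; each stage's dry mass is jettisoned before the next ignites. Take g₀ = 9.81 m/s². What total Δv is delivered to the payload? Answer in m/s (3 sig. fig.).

Ignition mass of stage 1 = 82,800+7,480 + 13,200+1,740 + 2,910 = 108,130 kg.
Stage 1: m₀ = 108,130 kg, m_f = 108,130 − 82,800 = 25,330 kg; Δv = 249×9.81×ln(4.269) = 2442.7×1.4513 ≈ 3545 m/s.
Stage 2: m₀ = 17,850 kg, m_f = 17,850 − 13,200 = 4,650 kg; Δv = 291×9.81×ln(3.839) = 2854.7×1.3451 ≈ 3840 m/s.
Total Δv = 3545 + 3840 = 7385 m/s.

Δv ≈ 7390 m/s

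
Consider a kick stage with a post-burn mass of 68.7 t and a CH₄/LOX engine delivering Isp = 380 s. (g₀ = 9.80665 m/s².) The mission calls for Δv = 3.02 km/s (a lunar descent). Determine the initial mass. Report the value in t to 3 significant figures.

v_e = Isp · g₀ = 380 × 9.80665 = 3726.5 m/s.
Rocket equation: m₀/m_f = exp(Δv / v_e) = exp(3020 / 3726.5) = exp(0.8104) = 2.2488.
m₀ = m_f × 2.2488 = 68.7 × 2.2488 = 154.493 t.

initial mass ≈ 154 t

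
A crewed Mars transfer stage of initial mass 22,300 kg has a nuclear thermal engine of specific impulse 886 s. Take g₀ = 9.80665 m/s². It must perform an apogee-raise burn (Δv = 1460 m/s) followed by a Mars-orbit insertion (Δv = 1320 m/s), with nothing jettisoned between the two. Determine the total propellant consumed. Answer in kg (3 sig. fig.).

v_e = Isp · g₀ = 886 × 9.80665 = 8688.7 m/s.
After the first burn: m = 22300 × exp(−1460/8688.7) = 22300 × 0.84532 = 18,850.6 kg.
After the second burn: m = 18,850.6 × exp(−1320/8688.7) = 18,850.6 × 0.85906 = 16,193.8 kg.
Total propellant = m₀ − m_final = 22300 − 16,193.8 = 6,106.2 kg.

total propellant consumed ≈ 6110 kg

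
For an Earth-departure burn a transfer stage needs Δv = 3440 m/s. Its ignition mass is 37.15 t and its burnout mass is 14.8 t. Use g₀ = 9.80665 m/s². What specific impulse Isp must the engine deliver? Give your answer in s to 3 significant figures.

Isp ≈ 381 s

ln(m₀/m_f) = ln(37150/14800) = ln(2.51) = 0.9203.
Using Δv = v_e ln(m₀/m_f): v_e = Δv / ln(m₀/m_f) = 3440 / 0.9203 = 3737.8 m/s.
Isp = v_e / g₀ = 3737.8 / 9.80665 = 381.1 s.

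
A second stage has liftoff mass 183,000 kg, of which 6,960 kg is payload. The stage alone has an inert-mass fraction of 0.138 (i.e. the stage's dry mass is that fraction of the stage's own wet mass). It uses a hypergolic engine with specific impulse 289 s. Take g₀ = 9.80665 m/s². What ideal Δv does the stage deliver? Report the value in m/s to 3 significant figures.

Stage wet mass = m₀ − payload = 183,000 − 6,960 = 176,040 kg.
Stage dry mass = ε × stage wet mass = 0.138 × 176,040 = 24,293.5 kg.
Burnout mass m_f = stage dry + payload = 24,293.5 + 6,960 = 31,253.5 kg.
v_e = Isp · g₀ = 289 × 9.80665 = 2834.1 m/s.
Δv = v_e · ln(183,000/31,253.5) = 2834.1 × ln(5.855) = 2834.1 × 1.7674 ≈ 5009 m/s.

Δv ≈ 5010 m/s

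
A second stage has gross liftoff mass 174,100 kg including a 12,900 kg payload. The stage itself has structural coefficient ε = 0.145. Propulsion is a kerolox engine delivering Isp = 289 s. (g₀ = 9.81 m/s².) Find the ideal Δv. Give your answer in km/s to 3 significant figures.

Stage wet mass = m₀ − payload = 174,100 − 12,900 = 161,200 kg.
Stage dry mass = ε × stage wet mass = 0.145 × 161,200 = 23,374 kg.
Burnout mass m_f = stage dry + payload = 23,374 + 12,900 = 36,274 kg.
v_e = Isp · g₀ = 289 × 9.81 = 2835.1 m/s.
Rocket equation: Δv = v_e · ln(174,100/36,274) = 2835.1 × ln(4.8) = 2835.1 × 1.5685 ≈ 4447 m/s.

Δv ≈ 4.45 km/s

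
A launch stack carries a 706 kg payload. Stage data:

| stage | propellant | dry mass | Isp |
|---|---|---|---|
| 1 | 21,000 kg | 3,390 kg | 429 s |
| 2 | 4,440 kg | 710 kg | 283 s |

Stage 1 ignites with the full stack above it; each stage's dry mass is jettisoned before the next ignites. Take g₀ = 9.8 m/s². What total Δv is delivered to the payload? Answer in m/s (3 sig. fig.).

Δv ≈ 8920 m/s

Ignition mass of stage 1 = 21,000+3,390 + 4,440+710 + 706 = 30,246 kg.
Stage 1: m₀ = 30,246 kg, m_f = 30,246 − 21,000 = 9,246 kg; Δv = 429×9.8×ln(3.271) = 4204.2×1.1852 ≈ 4983 m/s.
Stage 2: m₀ = 5,856 kg, m_f = 5,856 − 4,440 = 1,416 kg; Δv = 283×9.8×ln(4.136) = 2773.4×1.4196 ≈ 3937 m/s.
Total Δv = 4983 + 3937 = 8920 m/s.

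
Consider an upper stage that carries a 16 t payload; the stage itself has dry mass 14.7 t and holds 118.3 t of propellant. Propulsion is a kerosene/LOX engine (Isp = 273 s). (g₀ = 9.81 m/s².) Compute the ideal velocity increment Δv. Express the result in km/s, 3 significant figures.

v_e = Isp · g₀ = 273 × 9.81 = 2678.1 m/s.
m₀ = payload + dry + propellant = 16 + 14.7 + 118.3 = 149 t.
m_f = payload + dry = 16 + 14.7 = 30.7 t.
Δv = v_e · ln(m₀/m_f) = 2678.1 × ln(4.853) = 2678.1 × 1.5797 ≈ 4230.6 m/s.

Δv ≈ 4.23 km/s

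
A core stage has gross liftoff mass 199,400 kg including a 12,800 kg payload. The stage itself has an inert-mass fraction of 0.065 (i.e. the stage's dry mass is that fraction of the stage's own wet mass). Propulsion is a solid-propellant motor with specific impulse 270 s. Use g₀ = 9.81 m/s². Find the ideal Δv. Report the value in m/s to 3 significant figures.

Stage wet mass = m₀ − payload = 199,400 − 12,800 = 186,600 kg.
Stage dry mass = ε × stage wet mass = 0.065 × 186,600 = 12,129 kg.
Burnout mass m_f = stage dry + payload = 12,129 + 12,800 = 24,929 kg.
v_e = Isp · g₀ = 270 × 9.81 = 2648.7 m/s.
Rocket equation: Δv = v_e · ln(199,400/24,929) = 2648.7 × ln(7.999) = 2648.7 × 2.0793 ≈ 5507 m/s.

Δv ≈ 5510 m/s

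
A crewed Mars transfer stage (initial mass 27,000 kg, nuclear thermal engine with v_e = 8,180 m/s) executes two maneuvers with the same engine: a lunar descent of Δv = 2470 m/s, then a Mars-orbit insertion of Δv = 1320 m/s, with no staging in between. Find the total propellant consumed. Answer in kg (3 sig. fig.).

total propellant consumed ≈ 10000 kg

After the first burn: m = 27000 × exp(−2470/8180.0) = 27000 × 0.73937 = 19,963 kg.
After the second burn: m = 19,963 × exp(−1320/8180.0) = 19,963 × 0.85098 = 16,988.1 kg.
Total propellant = m₀ − m_final = 27000 − 16,988.1 = 10,011.9 kg.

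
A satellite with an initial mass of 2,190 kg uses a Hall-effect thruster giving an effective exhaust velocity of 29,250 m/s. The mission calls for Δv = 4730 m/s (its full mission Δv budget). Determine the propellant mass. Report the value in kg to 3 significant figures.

propellant mass ≈ 327 kg

m₀/m_f = exp(Δv / v_e) = exp(4730 / 29250.0) = exp(0.1617) = 1.1755.
m_f = 2,190 / 1.1755 = 1,863.04 kg, so propellant = m₀ − m_f = 2,190 − 1,863.04 = 326.96 kg.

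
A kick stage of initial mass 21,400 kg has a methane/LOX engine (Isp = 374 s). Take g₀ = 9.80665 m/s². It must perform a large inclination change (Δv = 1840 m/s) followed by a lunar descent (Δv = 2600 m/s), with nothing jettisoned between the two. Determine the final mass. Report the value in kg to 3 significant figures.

v_e = Isp · g₀ = 374 × 9.80665 = 3667.7 m/s.
After the first burn: m = 21400 × exp(−1840/3667.7) = 21400 × 0.60551 = 12,957.9 kg.
After the second burn: m = 12,957.9 × exp(−2600/3667.7) = 12,957.9 × 0.49219 = 6,377.75 kg.

final mass ≈ 6380 kg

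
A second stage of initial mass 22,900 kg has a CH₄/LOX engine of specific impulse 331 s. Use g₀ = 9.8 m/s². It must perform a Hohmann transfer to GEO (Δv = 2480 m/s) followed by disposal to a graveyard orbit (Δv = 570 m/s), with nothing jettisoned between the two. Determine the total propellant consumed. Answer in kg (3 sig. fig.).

total propellant consumed ≈ 14000 kg

v_e = Isp · g₀ = 331 × 9.8 = 3243.8 m/s.
After the first burn: m = 22900 × exp(−2480/3243.8) = 22900 × 0.46555 = 10,661.1 kg.
After the second burn: m = 10,661.1 × exp(−570/3243.8) = 10,661.1 × 0.83885 = 8,943.06 kg.
Total propellant = m₀ − m_final = 22900 − 8,943.06 = 13,956.94 kg.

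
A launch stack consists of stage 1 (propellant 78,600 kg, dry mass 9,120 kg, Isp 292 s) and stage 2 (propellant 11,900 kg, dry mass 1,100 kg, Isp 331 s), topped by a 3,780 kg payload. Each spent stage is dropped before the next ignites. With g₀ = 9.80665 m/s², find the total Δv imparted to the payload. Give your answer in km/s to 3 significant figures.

Ignition mass of stage 1 = 78,600+9,120 + 11,900+1,100 + 3,780 = 104,500 kg.
Stage 1: m₀ = 104,500 kg, m_f = 104,500 − 78,600 = 25,900 kg; Δv = 292×9.80665×ln(4.035) = 2863.5×1.3949 ≈ 3994 m/s.
Stage 2: m₀ = 16,780 kg, m_f = 16,780 − 11,900 = 4,880 kg; Δv = 331×9.80665×ln(3.439) = 3246.0×1.2350 ≈ 4009 m/s.
Total Δv = 3994 + 4009 = 8003 m/s.

Δv ≈ 8.00 km/s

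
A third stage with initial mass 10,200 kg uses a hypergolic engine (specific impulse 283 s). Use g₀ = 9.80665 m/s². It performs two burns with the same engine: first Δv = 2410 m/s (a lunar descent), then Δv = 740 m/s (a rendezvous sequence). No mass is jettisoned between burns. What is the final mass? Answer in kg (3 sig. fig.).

final mass ≈ 3280 kg

v_e = Isp · g₀ = 283 × 9.80665 = 2775.3 m/s.
After the first burn: m = 10200 × exp(−2410/2775.3) = 10200 × 0.41963 = 4,280.23 kg.
After the second burn: m = 4,280.23 × exp(−740/2775.3) = 4,280.23 × 0.76595 = 3,278.44 kg.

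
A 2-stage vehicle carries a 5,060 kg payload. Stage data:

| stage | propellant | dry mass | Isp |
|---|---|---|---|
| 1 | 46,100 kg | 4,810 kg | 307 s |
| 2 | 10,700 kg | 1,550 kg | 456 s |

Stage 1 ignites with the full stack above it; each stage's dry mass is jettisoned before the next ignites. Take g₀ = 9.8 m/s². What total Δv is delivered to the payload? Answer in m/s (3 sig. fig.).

Ignition mass of stage 1 = 46,100+4,810 + 10,700+1,550 + 5,060 = 68,220 kg.
Stage 1: m₀ = 68,220 kg, m_f = 68,220 − 46,100 = 22,120 kg; Δv = 307×9.8×ln(3.084) = 3008.6×1.1263 ≈ 3388 m/s.
Stage 2: m₀ = 17,310 kg, m_f = 17,310 − 10,700 = 6,610 kg; Δv = 456×9.8×ln(2.619) = 4468.8×0.9627 ≈ 4302 m/s.
Total Δv = 3388 + 4302 = 7690 m/s.

Δv ≈ 7690 m/s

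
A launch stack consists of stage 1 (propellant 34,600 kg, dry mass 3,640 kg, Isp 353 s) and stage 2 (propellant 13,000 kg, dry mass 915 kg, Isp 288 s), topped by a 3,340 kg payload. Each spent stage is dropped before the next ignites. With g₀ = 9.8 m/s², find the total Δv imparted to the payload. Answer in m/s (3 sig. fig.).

Ignition mass of stage 1 = 34,600+3,640 + 13,000+915 + 3,340 = 55,495 kg.
Stage 1: m₀ = 55,495 kg, m_f = 55,495 − 34,600 = 20,895 kg; Δv = 353×9.8×ln(2.656) = 3459.4×0.9768 ≈ 3379 m/s.
Stage 2: m₀ = 17,255 kg, m_f = 17,255 − 13,000 = 4,255 kg; Δv = 288×9.8×ln(4.055) = 2822.4×1.4000 ≈ 3951 m/s.
Total Δv = 3379 + 3951 = 7330 m/s.

Δv ≈ 7330 m/s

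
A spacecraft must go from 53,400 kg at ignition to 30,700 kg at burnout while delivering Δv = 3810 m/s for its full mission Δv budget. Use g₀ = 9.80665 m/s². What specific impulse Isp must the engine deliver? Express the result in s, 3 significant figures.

ln(m₀/m_f) = ln(53400/30700) = ln(1.739) = 0.5535.
v_e = Δv / ln(m₀/m_f) = 3810 / 0.5535 = 6882.9 m/s.
Isp = v_e / g₀ = 6882.9 / 9.80665 = 701.9 s.

Isp ≈ 702 s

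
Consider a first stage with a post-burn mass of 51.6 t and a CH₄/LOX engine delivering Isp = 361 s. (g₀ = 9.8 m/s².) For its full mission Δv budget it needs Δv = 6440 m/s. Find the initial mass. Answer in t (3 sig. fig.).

initial mass ≈ 319 t

v_e = Isp · g₀ = 361 × 9.8 = 3537.8 m/s.
Rocket equation: m₀/m_f = exp(Δv / v_e) = exp(6440 / 3537.8) = exp(1.8203) = 6.1740.
m₀ = m_f × 6.1740 = 51.6 × 6.1740 = 318.578 t.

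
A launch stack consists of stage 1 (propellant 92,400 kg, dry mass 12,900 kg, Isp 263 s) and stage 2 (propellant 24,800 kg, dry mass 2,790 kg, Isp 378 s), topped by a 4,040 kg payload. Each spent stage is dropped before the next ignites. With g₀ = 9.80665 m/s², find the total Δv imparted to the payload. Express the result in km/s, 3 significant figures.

Δv ≈ 8.58 km/s

Ignition mass of stage 1 = 92,400+12,900 + 24,800+2,790 + 4,040 = 136,930 kg.
Stage 1: m₀ = 136,930 kg, m_f = 136,930 − 92,400 = 44,530 kg; Δv = 263×9.80665×ln(3.075) = 2579.1×1.1233 ≈ 2897 m/s.
Stage 2: m₀ = 31,630 kg, m_f = 31,630 − 24,800 = 6,830 kg; Δv = 378×9.80665×ln(4.631) = 3706.9×1.5328 ≈ 5682 m/s.
Total Δv = 2897 + 5682 = 8579 m/s.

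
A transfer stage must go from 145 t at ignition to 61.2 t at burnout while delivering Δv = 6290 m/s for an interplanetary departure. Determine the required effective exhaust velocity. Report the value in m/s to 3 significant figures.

v_e ≈ 7290 m/s

ln(m₀/m_f) = ln(145000/61200) = ln(2.369) = 0.8626.
By the Tsiolkovsky rocket equation, v_e = Δv / ln(m₀/m_f) = 6290 / 0.8626 = 7292.0 m/s.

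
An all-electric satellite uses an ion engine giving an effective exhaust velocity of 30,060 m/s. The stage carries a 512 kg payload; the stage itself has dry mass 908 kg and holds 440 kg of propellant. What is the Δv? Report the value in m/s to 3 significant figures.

m₀ = payload + dry + propellant = 512 + 908 + 440 = 1,860 kg.
m_f = payload + dry = 512 + 908 = 1,420 kg.
By the Tsiolkovsky rocket equation, Δv = v_e · ln(m₀/m_f) = 30060.0 × ln(1.31) = 30060.0 × 0.2699 ≈ 8113.8 m/s.

Δv ≈ 8110 m/s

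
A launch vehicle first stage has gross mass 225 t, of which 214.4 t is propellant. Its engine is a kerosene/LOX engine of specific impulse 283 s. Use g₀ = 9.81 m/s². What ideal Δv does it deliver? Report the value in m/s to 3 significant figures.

v_e = Isp · g₀ = 283 × 9.81 = 2776.2 m/s.
m_f = m₀ − m_prop = 225 − 214.4 = 10.6 t.
From the ideal rocket equation, Δv = v_e · ln(m₀/m_f) = 2776.2 × ln(21.23) = 2776.2 × 3.0552 ≈ 8482.1 m/s.

Δv ≈ 8480 m/s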